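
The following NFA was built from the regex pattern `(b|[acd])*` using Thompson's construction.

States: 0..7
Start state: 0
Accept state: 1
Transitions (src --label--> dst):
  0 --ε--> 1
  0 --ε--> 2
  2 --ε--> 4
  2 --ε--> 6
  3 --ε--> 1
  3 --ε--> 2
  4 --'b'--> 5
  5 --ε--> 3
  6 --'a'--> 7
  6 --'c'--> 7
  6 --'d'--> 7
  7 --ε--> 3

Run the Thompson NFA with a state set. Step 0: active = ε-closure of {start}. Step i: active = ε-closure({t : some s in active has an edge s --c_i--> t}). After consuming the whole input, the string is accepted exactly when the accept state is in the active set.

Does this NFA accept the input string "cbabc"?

Answer: ACCEPT

Steps:
initial (ε-close {0}): {0,1,2,4,6}
'c' @ 1: {1,2,3,4,6,7}  [accepting]
'b' @ 2: {1,2,3,4,5,6}  [accepting]
'a' @ 3: {1,2,3,4,6,7}  [accepting]
'b' @ 4: {1,2,3,4,5,6}  [accepting]
'c' @ 5: {1,2,3,4,6,7}  [accepting]
after full input: {1,2,3,4,6,7}  (accept=1 in)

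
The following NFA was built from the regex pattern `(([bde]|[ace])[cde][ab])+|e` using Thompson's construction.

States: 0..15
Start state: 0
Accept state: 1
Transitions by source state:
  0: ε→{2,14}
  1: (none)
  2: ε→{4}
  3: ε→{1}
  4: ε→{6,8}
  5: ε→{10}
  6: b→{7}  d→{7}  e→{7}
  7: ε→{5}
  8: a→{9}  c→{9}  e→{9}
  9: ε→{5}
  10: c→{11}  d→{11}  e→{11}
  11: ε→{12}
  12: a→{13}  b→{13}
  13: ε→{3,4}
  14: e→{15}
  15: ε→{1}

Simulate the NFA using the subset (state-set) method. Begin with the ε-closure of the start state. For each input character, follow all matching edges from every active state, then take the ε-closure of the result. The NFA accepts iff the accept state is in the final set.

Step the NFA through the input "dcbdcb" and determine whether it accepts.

S₀ = ε-closure({0}) = {0,2,4,6,8,14}
'd' @ 1: {5,7,10}
'c' @ 2: {11,12}
'b' @ 3: {1,3,4,6,8,13}  (accept∈set)
'd' @ 4: {5,7,10}
'c' @ 5: {11,12}
'b' @ 6: {1,3,4,6,8,13}  (accept∈set)
end set {1,3,4,6,8,13} — state 1 in

Answer: ACCEPT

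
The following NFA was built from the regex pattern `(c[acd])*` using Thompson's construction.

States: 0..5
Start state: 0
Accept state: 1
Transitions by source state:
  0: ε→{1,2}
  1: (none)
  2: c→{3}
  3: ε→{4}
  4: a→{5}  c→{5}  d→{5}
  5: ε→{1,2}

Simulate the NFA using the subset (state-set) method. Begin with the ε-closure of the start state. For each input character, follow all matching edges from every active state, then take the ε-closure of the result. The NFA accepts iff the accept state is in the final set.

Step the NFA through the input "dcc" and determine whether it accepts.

start: ε-closure({0}) = {0,1,2}
'd' @ 1: {}  — state set empty
rest 'cc' ignored (set empty)
end set {} — state 1 not in

Answer: REJECT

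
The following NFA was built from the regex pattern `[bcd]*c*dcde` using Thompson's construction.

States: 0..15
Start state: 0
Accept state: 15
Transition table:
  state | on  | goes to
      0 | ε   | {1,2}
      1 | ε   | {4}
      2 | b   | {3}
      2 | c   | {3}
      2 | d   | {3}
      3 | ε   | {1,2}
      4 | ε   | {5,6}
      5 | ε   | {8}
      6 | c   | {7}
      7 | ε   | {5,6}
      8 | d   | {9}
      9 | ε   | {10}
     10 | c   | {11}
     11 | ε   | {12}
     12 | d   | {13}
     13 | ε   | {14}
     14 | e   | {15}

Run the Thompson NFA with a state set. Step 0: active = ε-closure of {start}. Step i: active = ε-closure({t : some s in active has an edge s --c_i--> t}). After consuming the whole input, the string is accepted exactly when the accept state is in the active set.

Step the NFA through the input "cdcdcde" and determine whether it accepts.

Answer: ACCEPT

Derivation:
start: ε-closure({0}) = {0,1,2,4,5,6,8}
'c' @ 1: {1,2,3,4,5,6,7,8}
'd' @ 2: {1,2,3,4,5,6,8,9,10}
'c' @ 3: {1,2,3,4,5,6,7,8,11,12}
'd' @ 4: {1,2,3,4,5,6,8,9,10,13,14}
'c' @ 5: {1,2,3,4,5,6,7,8,11,12}
'd' @ 6: {1,2,3,4,5,6,8,9,10,13,14}
'e' @ 7: {15}  ✓accept
end set {15} — state 15 in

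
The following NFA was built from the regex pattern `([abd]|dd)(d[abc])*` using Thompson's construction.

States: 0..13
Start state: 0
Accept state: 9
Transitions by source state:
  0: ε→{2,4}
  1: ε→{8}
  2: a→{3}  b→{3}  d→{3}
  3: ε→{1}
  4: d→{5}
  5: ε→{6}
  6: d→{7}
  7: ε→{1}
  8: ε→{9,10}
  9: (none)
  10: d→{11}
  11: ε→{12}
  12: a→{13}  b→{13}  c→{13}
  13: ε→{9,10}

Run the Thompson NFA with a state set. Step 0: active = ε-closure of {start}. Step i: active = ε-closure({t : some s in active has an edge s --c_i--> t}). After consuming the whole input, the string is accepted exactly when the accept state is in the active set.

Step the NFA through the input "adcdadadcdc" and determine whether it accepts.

Answer: ACCEPT

Derivation:
S₀ = ε-closure({0}) = {0,2,4}
'a' @ 1: {1,3,8,9,10}  [accepting]
'd' @ 2: {11,12}
'c' @ 3: {9,10,13}  [accepting]
'd' @ 4: {11,12}
'a' @ 5: {9,10,13}  [accepting]
'd' @ 6: {11,12}
'a' @ 7: {9,10,13}  [accepting]
'd' @ 8: {11,12}
'c' @ 9: {9,10,13}  [accepting]
'd' @ 10: {11,12}
'c' @ 11: {9,10,13}  [accepting]
after full input: {9,10,13}  (accept=9 in)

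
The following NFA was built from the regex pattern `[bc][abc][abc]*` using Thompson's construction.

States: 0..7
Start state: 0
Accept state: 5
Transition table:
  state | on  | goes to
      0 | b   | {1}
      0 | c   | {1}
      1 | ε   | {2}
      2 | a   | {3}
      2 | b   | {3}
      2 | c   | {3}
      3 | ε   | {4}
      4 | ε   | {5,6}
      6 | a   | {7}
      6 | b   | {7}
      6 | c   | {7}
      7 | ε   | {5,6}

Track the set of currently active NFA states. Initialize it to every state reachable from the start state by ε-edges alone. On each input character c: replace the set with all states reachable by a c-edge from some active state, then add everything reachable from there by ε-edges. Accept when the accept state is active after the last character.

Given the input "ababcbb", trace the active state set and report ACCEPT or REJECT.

Answer: REJECT

Steps:
initial (ε-close {0}): {0}
'a' @ 1: {}  — no active states
rest 'babcbb' ignored (set empty)
end set {} — state 5 not in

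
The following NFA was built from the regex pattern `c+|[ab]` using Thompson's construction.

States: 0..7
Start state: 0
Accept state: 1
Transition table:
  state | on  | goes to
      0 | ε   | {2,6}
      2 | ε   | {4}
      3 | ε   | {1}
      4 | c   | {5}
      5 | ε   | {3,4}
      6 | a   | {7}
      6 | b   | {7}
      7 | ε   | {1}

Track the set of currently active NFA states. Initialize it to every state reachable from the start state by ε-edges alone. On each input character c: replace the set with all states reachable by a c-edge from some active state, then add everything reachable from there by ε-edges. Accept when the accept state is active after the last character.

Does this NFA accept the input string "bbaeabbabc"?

Answer: REJECT

Trace:
start: ε-closure({0}) = {0,2,4,6}
'b' @ 1: {1,7}  (accept∈set)
'b' @ 2: {}  — no active states
rest 'aeabbabc' ignored (set empty)
end set {} — state 1 not in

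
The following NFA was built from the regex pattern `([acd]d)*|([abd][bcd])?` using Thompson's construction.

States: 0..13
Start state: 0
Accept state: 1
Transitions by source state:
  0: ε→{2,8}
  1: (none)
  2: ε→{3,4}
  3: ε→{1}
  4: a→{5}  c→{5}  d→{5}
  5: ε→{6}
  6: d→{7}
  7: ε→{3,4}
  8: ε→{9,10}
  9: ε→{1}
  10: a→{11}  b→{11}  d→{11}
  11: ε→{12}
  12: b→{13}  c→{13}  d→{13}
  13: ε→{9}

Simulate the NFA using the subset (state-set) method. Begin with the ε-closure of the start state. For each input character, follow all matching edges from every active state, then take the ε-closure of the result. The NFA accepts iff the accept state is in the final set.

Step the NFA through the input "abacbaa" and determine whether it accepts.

S₀ = ε-closure({0}) = {0,1,2,3,4,8,9,10}
'a' @ 1: {5,6,11,12}
'b' @ 2: {1,9,13}  [accepting]
'a' @ 3: {}  — no active states
rest 'cbaa' ignored (set empty)
final: {}; accept 1 not in set

Answer: REJECT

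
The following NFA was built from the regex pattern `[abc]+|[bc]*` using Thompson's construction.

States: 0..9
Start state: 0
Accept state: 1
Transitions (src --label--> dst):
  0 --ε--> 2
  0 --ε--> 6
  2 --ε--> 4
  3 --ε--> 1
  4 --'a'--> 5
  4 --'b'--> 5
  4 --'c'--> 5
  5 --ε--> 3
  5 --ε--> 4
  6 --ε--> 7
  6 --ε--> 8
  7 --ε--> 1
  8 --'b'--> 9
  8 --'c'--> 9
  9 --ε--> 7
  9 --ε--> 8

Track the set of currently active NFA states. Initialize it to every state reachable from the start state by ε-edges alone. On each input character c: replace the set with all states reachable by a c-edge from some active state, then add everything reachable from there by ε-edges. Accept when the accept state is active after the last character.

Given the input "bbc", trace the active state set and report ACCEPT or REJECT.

start: ε-closure({0}) = {0,1,2,4,6,7,8}
'b' @ 1: {1,3,4,5,7,8,9}  ✓accept
'b' @ 2: {1,3,4,5,7,8,9}  ✓accept
'c' @ 3: {1,3,4,5,7,8,9}  ✓accept
end set {1,3,4,5,7,8,9} — state 1 in

Answer: ACCEPT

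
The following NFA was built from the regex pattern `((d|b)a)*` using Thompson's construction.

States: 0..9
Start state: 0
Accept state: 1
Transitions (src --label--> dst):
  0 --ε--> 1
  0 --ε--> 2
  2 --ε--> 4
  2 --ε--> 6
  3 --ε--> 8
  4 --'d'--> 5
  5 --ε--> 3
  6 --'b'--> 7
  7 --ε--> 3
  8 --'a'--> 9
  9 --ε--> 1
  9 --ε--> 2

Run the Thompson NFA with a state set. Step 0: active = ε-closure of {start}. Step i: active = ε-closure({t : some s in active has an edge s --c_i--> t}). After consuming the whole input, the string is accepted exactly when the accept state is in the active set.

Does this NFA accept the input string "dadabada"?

S₀ = ε-closure({0}) = {0,1,2,4,6}
'd' @ 1: {3,5,8}
'a' @ 2: {1,2,4,6,9}  [accepting]
'd' @ 3: {3,5,8}
'a' @ 4: {1,2,4,6,9}  [accepting]
'b' @ 5: {3,7,8}
'a' @ 6: {1,2,4,6,9}  [accepting]
'd' @ 7: {3,5,8}
'a' @ 8: {1,2,4,6,9}  [accepting]
after full input: {1,2,4,6,9}  (accept=1 in)

Answer: ACCEPT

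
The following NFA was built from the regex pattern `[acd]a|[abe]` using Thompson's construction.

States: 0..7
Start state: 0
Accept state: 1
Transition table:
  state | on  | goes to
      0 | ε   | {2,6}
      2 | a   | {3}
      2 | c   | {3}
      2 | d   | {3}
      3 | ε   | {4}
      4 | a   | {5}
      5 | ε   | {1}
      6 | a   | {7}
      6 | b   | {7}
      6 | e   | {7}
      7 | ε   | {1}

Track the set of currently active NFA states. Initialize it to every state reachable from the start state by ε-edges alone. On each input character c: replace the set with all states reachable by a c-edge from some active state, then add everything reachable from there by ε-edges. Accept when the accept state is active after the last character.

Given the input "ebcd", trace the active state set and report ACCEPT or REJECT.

start: ε-closure({0}) = {0,2,6}
'e' @ 1: {1,7}  ✓accept
'b' @ 2: {}  — dead — no transitions
rest 'cd' ignored (set empty)
after full input: {}  (accept=1 not in)

Answer: REJECT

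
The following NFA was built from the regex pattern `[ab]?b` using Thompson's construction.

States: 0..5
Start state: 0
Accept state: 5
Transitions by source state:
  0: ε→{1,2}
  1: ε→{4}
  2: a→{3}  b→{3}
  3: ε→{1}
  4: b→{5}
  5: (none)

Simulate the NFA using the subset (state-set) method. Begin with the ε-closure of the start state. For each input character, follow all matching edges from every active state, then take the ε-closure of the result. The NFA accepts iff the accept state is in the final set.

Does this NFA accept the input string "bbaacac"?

start: ε-closure({0}) = {0,1,2,4}
'b' @ 1: {1,3,4,5}  ✓accept
'b' @ 2: {5}  ✓accept
'a' @ 3: {}  — no active states
rest 'acac' ignored (set empty)
after full input: {}  (accept=5 not in)

Answer: REJECT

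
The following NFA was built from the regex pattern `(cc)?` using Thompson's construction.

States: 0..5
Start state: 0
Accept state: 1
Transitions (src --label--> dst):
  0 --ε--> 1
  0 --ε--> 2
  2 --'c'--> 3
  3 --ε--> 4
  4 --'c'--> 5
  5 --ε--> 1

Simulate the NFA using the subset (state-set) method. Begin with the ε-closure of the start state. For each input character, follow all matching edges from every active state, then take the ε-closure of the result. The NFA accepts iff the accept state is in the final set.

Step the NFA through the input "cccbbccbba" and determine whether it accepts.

Answer: REJECT

Derivation:
initial (ε-close {0}): {0,1,2}
'c' @ 1: {3,4}
'c' @ 2: {1,5}  ✓accept
'c' @ 3: {}  — dead — no transitions
rest 'bbccbba' ignored (set empty)
end set {} — state 1 not in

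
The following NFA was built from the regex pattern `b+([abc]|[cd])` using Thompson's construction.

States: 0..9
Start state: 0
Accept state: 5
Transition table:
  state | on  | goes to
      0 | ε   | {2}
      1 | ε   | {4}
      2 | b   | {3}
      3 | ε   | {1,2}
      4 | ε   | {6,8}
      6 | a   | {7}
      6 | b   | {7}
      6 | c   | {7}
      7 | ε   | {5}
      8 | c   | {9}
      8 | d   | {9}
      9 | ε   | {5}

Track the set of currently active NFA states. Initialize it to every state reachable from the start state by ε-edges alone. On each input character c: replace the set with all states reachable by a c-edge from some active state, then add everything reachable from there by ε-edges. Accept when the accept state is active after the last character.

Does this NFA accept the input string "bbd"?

start: ε-closure({0}) = {0,2}
'b' @ 1: {1,2,3,4,6,8}
'b' @ 2: {1,2,3,4,5,6,7,8}  (accept∈set)
'd' @ 3: {5,9}  (accept∈set)
final: {5,9}; accept 5 in set

Answer: ACCEPT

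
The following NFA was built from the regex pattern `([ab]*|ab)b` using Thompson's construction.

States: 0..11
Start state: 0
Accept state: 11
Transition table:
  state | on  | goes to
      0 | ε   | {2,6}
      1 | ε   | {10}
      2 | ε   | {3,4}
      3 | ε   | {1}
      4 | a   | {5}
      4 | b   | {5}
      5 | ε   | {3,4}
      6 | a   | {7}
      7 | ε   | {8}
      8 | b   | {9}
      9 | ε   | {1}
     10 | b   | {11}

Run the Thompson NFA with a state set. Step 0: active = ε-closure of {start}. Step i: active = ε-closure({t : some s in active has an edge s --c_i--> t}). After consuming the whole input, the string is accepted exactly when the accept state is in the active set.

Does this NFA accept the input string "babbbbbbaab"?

Answer: ACCEPT

Steps:
start: ε-closure({0}) = {0,1,2,3,4,6,10}
'b' @ 1: {1,3,4,5,10,11}  ✓accept
'a' @ 2: {1,3,4,5,10}
'b' @ 3: {1,3,4,5,10,11}  ✓accept
'b' @ 4: {1,3,4,5,10,11}  ✓accept
'b' @ 5: {1,3,4,5,10,11}  ✓accept
'b' @ 6: {1,3,4,5,10,11}  ✓accept
'b' @ 7: {1,3,4,5,10,11}  ✓accept
'b' @ 8: {1,3,4,5,10,11}  ✓accept
'a' @ 9: {1,3,4,5,10}
'a' @ 10: {1,3,4,5,10}
'b' @ 11: {1,3,4,5,10,11}  ✓accept
final: {1,3,4,5,10,11}; accept 11 in set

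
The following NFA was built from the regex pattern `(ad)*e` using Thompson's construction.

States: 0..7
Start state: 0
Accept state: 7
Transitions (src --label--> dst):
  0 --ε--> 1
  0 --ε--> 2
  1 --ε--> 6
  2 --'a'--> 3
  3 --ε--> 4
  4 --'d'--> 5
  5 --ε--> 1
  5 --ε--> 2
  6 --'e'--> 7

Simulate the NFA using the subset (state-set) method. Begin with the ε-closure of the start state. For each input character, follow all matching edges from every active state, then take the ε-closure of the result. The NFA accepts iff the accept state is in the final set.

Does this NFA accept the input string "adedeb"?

Answer: REJECT

Trace:
S₀ = ε-closure({0}) = {0,1,2,6}
'a' @ 1: {3,4}
'd' @ 2: {1,2,5,6}
'e' @ 3: {7}  (accept∈set)
'd' @ 4: {}  — dead — no transitions
rest 'eb' ignored (set empty)
end set {} — state 7 not in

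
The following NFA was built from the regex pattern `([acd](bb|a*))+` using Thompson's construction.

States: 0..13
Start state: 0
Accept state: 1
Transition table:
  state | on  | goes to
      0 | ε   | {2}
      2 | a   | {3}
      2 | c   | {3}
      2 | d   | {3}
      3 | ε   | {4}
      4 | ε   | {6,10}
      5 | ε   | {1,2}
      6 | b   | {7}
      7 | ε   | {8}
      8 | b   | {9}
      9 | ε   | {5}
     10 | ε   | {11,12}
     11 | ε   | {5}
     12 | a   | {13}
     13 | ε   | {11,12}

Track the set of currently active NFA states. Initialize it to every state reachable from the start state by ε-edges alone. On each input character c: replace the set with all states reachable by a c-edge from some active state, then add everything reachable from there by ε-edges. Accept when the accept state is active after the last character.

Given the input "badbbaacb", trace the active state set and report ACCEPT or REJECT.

Answer: REJECT

Steps:
start: ε-closure({0}) = {0,2}
'b' @ 1: {}  — dead — no transitions
rest 'adbbaacb' ignored (set empty)
final: {}; accept 1 not in set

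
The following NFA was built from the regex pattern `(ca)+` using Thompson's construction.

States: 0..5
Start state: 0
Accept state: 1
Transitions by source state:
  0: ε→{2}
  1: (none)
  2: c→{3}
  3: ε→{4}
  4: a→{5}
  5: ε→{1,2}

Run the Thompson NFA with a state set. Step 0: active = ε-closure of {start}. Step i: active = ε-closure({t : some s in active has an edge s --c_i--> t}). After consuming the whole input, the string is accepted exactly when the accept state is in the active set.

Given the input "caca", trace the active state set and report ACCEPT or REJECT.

S₀ = ε-closure({0}) = {0,2}
'c' @ 1: {3,4}
'a' @ 2: {1,2,5}  (accept∈set)
'c' @ 3: {3,4}
'a' @ 4: {1,2,5}  (accept∈set)
end set {1,2,5} — state 1 in

Answer: ACCEPT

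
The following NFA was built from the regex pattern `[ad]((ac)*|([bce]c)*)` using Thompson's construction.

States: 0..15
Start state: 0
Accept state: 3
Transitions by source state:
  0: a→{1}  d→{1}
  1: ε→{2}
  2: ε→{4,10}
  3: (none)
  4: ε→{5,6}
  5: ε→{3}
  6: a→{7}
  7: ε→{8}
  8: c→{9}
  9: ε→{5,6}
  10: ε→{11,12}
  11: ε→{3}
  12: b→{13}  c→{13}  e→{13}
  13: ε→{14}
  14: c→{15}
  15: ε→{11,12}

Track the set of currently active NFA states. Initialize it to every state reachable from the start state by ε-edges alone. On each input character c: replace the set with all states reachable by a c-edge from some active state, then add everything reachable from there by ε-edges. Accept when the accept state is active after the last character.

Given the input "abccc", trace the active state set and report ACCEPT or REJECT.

S₀ = ε-closure({0}) = {0}
'a' @ 1: {1,2,3,4,5,6,10,11,12}  (accept∈set)
'b' @ 2: {13,14}
'c' @ 3: {3,11,12,15}  (accept∈set)
'c' @ 4: {13,14}
'c' @ 5: {3,11,12,15}  (accept∈set)
end set {3,11,12,15} — state 3 in

Answer: ACCEPT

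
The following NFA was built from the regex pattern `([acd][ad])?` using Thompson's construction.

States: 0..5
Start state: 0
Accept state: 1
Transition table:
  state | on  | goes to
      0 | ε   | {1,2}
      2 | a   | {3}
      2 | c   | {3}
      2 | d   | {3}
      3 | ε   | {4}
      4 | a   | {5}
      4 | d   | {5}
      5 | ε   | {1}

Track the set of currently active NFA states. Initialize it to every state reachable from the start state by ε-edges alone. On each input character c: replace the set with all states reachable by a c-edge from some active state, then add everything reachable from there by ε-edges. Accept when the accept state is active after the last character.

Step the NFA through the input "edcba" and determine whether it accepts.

Answer: REJECT

Derivation:
initial (ε-close {0}): {0,1,2}
'e' @ 1: {}  — no active states
rest 'dcba' ignored (set empty)
final: {}; accept 1 not in set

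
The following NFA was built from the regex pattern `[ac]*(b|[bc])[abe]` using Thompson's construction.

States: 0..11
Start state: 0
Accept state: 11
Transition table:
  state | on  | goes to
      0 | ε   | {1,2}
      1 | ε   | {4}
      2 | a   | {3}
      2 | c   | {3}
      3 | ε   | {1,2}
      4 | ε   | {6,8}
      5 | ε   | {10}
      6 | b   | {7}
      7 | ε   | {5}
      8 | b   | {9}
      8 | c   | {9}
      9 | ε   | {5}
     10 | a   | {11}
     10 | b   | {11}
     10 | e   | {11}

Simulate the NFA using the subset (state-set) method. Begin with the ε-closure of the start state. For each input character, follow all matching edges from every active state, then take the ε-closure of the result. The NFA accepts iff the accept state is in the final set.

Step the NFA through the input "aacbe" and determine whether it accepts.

Answer: ACCEPT

Steps:
S₀ = ε-closure({0}) = {0,1,2,4,6,8}
'a' @ 1: {1,2,3,4,6,8}
'a' @ 2: {1,2,3,4,6,8}
'c' @ 3: {1,2,3,4,5,6,8,9,10}
'b' @ 4: {5,7,9,10,11}  [accepting]
'e' @ 5: {11}  [accepting]
end set {11} — state 11 in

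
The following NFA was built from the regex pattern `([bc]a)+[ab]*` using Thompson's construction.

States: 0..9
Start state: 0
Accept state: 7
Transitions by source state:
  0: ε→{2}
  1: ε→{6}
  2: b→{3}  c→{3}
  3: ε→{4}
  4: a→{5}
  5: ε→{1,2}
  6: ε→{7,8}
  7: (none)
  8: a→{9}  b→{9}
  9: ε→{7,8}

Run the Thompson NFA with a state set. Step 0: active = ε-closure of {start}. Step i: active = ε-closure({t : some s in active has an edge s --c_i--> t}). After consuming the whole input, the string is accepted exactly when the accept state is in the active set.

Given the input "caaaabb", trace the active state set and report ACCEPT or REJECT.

Answer: ACCEPT

Trace:
start: ε-closure({0}) = {0,2}
'c' @ 1: {3,4}
'a' @ 2: {1,2,5,6,7,8}  ✓accept
'a' @ 3: {7,8,9}  ✓accept
'a' @ 4: {7,8,9}  ✓accept
'a' @ 5: {7,8,9}  ✓accept
'b' @ 6: {7,8,9}  ✓accept
'b' @ 7: {7,8,9}  ✓accept
after full input: {7,8,9}  (accept=7 in)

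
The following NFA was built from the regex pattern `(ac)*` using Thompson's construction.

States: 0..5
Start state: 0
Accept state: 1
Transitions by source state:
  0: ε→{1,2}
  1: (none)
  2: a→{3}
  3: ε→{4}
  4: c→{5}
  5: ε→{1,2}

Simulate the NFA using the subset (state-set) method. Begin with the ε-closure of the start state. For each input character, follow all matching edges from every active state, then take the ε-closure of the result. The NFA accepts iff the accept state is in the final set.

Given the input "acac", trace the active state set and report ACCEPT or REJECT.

initial (ε-close {0}): {0,1,2}
'a' @ 1: {3,4}
'c' @ 2: {1,2,5}  ✓accept
'a' @ 3: {3,4}
'c' @ 4: {1,2,5}  ✓accept
after full input: {1,2,5}  (accept=1 in)

Answer: ACCEPT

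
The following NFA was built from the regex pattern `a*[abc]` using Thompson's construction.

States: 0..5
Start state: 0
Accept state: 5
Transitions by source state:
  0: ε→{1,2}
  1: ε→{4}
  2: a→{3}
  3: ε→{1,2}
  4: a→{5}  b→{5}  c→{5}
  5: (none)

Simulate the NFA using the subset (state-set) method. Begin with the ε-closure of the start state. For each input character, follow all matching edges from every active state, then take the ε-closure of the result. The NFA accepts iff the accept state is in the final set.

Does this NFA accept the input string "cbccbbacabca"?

start: ε-closure({0}) = {0,1,2,4}
'c' @ 1: {5}  [accepting]
'b' @ 2: {}  — dead — no transitions
rest 'ccbbacabca' ignored (set empty)
after full input: {}  (accept=5 not in)

Answer: REJECT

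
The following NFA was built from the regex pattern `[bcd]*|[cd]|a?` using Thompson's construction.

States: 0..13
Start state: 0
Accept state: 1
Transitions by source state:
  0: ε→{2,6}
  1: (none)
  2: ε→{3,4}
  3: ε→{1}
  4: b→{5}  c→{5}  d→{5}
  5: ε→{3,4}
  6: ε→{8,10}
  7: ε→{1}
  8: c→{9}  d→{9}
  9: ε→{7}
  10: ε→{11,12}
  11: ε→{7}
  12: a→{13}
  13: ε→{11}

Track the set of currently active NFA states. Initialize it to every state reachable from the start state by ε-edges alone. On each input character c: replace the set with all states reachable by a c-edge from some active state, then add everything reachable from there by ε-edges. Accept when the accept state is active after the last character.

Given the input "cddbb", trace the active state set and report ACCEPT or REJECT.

S₀ = ε-closure({0}) = {0,1,2,3,4,6,7,8,10,11,12}
'c' @ 1: {1,3,4,5,7,9}  [accepting]
'd' @ 2: {1,3,4,5}  [accepting]
'd' @ 3: {1,3,4,5}  [accepting]
'b' @ 4: {1,3,4,5}  [accepting]
'b' @ 5: {1,3,4,5}  [accepting]
final: {1,3,4,5}; accept 1 in set

Answer: ACCEPT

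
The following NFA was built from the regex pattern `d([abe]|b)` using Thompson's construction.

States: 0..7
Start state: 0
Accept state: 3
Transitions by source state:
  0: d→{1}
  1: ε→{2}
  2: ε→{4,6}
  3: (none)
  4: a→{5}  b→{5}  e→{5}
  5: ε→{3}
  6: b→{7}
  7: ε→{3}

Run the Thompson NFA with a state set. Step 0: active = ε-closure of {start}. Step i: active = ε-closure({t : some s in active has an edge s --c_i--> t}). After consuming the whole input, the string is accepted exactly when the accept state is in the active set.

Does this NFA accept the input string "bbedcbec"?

Answer: REJECT

Trace:
start: ε-closure({0}) = {0}
'b' @ 1: {}  — dead — no transitions
rest 'bedcbec' ignored (set empty)
final: {}; accept 3 not in set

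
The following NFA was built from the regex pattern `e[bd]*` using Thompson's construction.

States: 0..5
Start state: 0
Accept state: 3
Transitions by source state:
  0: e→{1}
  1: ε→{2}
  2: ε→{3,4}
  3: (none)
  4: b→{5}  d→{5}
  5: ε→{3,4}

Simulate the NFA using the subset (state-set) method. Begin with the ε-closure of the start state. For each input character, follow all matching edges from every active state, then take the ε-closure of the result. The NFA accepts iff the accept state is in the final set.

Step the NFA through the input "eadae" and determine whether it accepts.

start: ε-closure({0}) = {0}
'e' @ 1: {1,2,3,4}  [accepting]
'a' @ 2: {}  — dead — no transitions
rest 'dae' ignored (set empty)
final: {}; accept 3 not in set

Answer: REJECT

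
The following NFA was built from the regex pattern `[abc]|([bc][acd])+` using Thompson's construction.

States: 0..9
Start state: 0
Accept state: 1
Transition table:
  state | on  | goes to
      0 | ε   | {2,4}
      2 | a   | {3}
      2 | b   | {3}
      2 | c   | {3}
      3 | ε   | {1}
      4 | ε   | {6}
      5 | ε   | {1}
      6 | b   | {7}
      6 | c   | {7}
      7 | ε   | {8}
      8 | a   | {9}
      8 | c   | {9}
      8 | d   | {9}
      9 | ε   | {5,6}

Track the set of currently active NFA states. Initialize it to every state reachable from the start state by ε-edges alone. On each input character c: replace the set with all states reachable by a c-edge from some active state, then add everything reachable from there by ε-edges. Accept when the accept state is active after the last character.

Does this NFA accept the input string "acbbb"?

initial (ε-close {0}): {0,2,4,6}
'a' @ 1: {1,3}  (accept∈set)
'c' @ 2: {}  — no active states
rest 'bbb' ignored (set empty)
end set {} — state 1 not in

Answer: REJECT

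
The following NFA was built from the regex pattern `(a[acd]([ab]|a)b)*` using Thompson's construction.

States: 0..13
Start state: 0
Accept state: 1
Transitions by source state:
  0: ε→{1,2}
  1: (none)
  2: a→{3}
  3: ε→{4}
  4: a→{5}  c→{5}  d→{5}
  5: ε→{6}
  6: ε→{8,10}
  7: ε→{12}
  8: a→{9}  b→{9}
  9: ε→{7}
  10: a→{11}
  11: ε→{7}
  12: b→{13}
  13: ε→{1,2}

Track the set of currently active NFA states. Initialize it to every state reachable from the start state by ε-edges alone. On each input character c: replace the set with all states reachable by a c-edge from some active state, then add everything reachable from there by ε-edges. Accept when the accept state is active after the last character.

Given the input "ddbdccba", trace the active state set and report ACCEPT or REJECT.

Answer: REJECT

Derivation:
S₀ = ε-closure({0}) = {0,1,2}
'd' @ 1: {}  — dead — no transitions
rest 'dbdccba' ignored (set empty)
final: {}; accept 1 not in set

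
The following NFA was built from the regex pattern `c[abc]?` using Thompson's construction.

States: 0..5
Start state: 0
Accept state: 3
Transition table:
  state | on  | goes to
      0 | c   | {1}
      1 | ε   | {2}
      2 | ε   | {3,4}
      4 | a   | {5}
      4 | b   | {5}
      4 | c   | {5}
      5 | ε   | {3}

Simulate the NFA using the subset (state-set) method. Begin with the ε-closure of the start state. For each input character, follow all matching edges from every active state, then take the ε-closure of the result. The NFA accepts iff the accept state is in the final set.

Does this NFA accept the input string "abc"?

Answer: REJECT

Derivation:
start: ε-closure({0}) = {0}
'a' @ 1: {}  — no active states
rest 'bc' ignored (set empty)
after full input: {}  (accept=3 not in)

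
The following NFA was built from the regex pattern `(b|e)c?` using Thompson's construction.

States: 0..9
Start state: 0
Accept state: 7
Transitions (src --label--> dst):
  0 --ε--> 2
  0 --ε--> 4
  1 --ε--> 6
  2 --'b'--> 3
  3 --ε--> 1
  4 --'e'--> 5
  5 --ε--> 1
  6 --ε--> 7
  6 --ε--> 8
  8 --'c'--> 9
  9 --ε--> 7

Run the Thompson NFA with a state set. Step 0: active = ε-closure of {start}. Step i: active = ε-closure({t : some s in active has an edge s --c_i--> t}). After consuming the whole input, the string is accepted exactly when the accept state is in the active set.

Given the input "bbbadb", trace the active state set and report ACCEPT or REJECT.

initial (ε-close {0}): {0,2,4}
'b' @ 1: {1,3,6,7,8}  [accepting]
'b' @ 2: {}  — no active states
rest 'badb' ignored (set empty)
final: {}; accept 7 not in set

Answer: REJECT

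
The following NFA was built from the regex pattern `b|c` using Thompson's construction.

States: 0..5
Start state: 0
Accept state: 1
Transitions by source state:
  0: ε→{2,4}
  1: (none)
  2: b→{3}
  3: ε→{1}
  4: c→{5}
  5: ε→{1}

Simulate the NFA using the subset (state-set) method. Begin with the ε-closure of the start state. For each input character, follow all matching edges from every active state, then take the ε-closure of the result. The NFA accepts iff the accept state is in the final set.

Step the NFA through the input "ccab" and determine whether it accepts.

start: ε-closure({0}) = {0,2,4}
'c' @ 1: {1,5}  ✓accept
'c' @ 2: {}  — state set empty
rest 'ab' ignored (set empty)
end set {} — state 1 not in

Answer: REJECT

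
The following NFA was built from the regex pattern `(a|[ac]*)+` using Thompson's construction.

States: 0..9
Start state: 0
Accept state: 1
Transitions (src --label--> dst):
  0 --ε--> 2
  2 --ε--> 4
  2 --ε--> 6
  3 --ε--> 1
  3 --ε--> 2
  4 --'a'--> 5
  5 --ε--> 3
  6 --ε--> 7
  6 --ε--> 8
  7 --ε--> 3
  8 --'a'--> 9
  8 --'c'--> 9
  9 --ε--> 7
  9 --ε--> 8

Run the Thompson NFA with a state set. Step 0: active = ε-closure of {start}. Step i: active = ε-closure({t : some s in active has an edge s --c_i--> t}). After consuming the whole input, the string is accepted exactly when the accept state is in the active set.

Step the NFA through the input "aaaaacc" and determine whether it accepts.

Answer: ACCEPT

Steps:
S₀ = ε-closure({0}) = {0,1,2,3,4,6,7,8}
'a' @ 1: {1,2,3,4,5,6,7,8,9}  ✓accept
'a' @ 2: {1,2,3,4,5,6,7,8,9}  ✓accept
'a' @ 3: {1,2,3,4,5,6,7,8,9}  ✓accept
'a' @ 4: {1,2,3,4,5,6,7,8,9}  ✓accept
'a' @ 5: {1,2,3,4,5,6,7,8,9}  ✓accept
'c' @ 6: {1,2,3,4,6,7,8,9}  ✓accept
'c' @ 7: {1,2,3,4,6,7,8,9}  ✓accept
after full input: {1,2,3,4,6,7,8,9}  (accept=1 in)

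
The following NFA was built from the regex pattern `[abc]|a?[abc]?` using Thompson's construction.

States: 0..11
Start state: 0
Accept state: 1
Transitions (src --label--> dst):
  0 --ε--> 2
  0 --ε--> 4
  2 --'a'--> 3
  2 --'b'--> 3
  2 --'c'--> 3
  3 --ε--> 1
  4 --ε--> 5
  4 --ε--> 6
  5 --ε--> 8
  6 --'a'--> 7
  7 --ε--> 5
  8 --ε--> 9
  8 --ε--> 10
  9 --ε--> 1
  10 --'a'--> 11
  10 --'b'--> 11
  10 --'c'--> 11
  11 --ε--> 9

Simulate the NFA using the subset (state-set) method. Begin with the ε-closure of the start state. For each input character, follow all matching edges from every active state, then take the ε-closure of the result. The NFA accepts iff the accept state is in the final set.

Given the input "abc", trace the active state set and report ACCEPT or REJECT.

Answer: REJECT

Trace:
initial (ε-close {0}): {0,1,2,4,5,6,8,9,10}
'a' @ 1: {1,3,5,7,8,9,10,11}  ✓accept
'b' @ 2: {1,9,11}  ✓accept
'c' @ 3: {}  — no active states
after full input: {}  (accept=1 not in)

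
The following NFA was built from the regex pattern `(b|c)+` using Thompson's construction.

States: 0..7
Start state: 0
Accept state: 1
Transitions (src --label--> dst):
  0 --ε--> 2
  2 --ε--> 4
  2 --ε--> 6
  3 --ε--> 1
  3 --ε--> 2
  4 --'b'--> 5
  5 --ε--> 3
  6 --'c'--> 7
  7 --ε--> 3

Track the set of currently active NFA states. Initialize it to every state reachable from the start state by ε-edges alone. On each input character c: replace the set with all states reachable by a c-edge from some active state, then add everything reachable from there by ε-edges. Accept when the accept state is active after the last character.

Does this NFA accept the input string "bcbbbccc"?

Answer: ACCEPT

Derivation:
start: ε-closure({0}) = {0,2,4,6}
'b' @ 1: {1,2,3,4,5,6}  [accepting]
'c' @ 2: {1,2,3,4,6,7}  [accepting]
'b' @ 3: {1,2,3,4,5,6}  [accepting]
'b' @ 4: {1,2,3,4,5,6}  [accepting]
'b' @ 5: {1,2,3,4,5,6}  [accepting]
'c' @ 6: {1,2,3,4,6,7}  [accepting]
'c' @ 7: {1,2,3,4,6,7}  [accepting]
'c' @ 8: {1,2,3,4,6,7}  [accepting]
after full input: {1,2,3,4,6,7}  (accept=1 in)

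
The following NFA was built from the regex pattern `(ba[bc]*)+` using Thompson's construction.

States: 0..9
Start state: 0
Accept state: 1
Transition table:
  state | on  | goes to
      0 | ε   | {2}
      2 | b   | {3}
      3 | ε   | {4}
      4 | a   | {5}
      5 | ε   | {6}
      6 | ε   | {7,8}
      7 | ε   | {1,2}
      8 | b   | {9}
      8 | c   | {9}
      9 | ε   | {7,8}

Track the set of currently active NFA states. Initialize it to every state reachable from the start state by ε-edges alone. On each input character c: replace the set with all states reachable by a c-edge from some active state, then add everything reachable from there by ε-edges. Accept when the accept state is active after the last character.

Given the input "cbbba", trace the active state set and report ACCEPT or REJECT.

Answer: REJECT

Trace:
S₀ = ε-closure({0}) = {0,2}
'c' @ 1: {}  — dead — no transitions
rest 'bbba' ignored (set empty)
final: {}; accept 1 not in set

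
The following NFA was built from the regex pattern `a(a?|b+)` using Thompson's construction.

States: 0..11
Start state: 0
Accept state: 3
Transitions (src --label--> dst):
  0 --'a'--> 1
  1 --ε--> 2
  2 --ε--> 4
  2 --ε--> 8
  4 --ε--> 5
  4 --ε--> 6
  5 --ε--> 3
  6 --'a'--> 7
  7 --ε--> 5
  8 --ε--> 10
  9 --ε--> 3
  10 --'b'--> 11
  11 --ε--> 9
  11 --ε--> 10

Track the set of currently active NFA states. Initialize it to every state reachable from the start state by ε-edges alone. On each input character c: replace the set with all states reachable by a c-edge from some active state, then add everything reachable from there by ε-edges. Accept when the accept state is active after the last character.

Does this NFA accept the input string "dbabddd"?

S₀ = ε-closure({0}) = {0}
'd' @ 1: {}  — state set empty
rest 'babddd' ignored (set empty)
final: {}; accept 3 not in set

Answer: REJECT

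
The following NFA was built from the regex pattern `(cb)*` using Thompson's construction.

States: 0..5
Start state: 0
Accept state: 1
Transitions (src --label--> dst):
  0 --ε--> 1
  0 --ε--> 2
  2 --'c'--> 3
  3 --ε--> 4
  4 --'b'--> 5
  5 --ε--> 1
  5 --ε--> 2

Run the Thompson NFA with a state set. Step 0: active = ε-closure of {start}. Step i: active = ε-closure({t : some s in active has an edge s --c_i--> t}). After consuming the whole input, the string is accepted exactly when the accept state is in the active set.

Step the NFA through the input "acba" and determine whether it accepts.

S₀ = ε-closure({0}) = {0,1,2}
'a' @ 1: {}  — state set empty
rest 'cba' ignored (set empty)
final: {}; accept 1 not in set

Answer: REJECT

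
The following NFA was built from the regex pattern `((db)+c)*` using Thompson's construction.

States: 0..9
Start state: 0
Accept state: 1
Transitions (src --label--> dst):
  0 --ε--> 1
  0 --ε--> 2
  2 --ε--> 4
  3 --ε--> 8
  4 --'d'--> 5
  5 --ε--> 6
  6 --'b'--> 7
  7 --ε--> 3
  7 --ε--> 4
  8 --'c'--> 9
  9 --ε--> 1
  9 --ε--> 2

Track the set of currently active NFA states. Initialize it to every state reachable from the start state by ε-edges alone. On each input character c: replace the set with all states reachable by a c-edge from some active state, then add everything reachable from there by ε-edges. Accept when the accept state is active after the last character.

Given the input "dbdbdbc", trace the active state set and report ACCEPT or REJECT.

S₀ = ε-closure({0}) = {0,1,2,4}
'd' @ 1: {5,6}
'b' @ 2: {3,4,7,8}
'd' @ 3: {5,6}
'b' @ 4: {3,4,7,8}
'd' @ 5: {5,6}
'b' @ 6: {3,4,7,8}
'c' @ 7: {1,2,4,9}  [accepting]
after full input: {1,2,4,9}  (accept=1 in)

Answer: ACCEPT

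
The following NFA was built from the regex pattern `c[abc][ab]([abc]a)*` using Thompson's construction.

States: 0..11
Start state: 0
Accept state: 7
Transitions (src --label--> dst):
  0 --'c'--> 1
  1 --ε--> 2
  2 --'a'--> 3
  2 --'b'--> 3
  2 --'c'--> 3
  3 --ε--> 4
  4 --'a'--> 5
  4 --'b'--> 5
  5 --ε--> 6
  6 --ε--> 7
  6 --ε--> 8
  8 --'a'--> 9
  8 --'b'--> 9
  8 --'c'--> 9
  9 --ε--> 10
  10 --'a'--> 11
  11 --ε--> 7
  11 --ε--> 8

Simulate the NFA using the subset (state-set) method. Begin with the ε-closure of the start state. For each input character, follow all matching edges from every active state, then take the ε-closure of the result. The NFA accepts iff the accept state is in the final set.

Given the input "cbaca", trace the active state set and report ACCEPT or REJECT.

Answer: ACCEPT

Derivation:
S₀ = ε-closure({0}) = {0}
'c' @ 1: {1,2}
'b' @ 2: {3,4}
'a' @ 3: {5,6,7,8}  ✓accept
'c' @ 4: {9,10}
'a' @ 5: {7,8,11}  ✓accept
final: {7,8,11}; accept 7 in set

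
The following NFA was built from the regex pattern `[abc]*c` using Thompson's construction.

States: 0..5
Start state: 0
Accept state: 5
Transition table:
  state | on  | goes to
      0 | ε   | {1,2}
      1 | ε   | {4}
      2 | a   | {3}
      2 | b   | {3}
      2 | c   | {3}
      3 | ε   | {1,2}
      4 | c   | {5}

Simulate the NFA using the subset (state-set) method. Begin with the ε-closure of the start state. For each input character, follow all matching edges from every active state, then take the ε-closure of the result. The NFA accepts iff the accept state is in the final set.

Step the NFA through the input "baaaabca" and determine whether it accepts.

S₀ = ε-closure({0}) = {0,1,2,4}
'b' @ 1: {1,2,3,4}
'a' @ 2: {1,2,3,4}
'a' @ 3: {1,2,3,4}
'a' @ 4: {1,2,3,4}
'a' @ 5: {1,2,3,4}
'b' @ 6: {1,2,3,4}
'c' @ 7: {1,2,3,4,5}  (accept∈set)
'a' @ 8: {1,2,3,4}
final: {1,2,3,4}; accept 5 not in set

Answer: REJECT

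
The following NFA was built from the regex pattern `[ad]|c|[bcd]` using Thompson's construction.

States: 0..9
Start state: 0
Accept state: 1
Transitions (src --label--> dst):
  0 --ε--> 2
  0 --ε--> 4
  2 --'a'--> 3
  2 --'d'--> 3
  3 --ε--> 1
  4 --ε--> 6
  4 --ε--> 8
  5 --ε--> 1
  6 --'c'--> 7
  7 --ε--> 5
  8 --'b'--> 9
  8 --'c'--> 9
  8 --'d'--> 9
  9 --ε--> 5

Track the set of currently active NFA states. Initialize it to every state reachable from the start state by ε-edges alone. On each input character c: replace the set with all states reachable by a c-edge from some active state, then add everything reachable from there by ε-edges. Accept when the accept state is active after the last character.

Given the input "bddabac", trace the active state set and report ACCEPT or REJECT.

initial (ε-close {0}): {0,2,4,6,8}
'b' @ 1: {1,5,9}  ✓accept
'd' @ 2: {}  — state set empty
rest 'dabac' ignored (set empty)
end set {} — state 1 not in

Answer: REJECT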